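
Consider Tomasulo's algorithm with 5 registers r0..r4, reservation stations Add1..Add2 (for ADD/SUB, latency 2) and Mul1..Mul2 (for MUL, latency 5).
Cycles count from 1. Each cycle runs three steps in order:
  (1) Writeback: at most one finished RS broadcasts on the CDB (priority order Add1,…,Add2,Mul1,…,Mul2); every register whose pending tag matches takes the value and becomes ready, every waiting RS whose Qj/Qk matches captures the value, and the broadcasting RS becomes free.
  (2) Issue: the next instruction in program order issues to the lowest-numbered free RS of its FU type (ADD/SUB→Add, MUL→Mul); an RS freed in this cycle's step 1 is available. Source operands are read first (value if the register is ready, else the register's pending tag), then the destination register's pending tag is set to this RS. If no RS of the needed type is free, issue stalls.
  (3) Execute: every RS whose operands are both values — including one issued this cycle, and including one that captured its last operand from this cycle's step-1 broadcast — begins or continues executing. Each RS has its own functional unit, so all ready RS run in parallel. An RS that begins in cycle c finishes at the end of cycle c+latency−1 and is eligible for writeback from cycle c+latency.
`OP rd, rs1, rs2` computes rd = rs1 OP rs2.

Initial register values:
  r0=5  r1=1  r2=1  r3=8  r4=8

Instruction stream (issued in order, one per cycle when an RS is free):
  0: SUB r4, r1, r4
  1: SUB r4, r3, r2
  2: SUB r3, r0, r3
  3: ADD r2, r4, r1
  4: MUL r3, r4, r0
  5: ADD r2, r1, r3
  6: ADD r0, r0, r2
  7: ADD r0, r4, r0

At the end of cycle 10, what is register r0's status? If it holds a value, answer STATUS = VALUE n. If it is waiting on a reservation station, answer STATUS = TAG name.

STATUS = TAG Add2

  c1: issue SUB r4<-Add1  regs: r0:5,r1:1,r2:1,r3:8,r4:Add1
  c2: issue SUB r4<-Add2  regs: r0:5,r1:1,r2:1,r3:8,r4:Add2
  c3: CDB Add1=-7; issue SUB r3<-Add1  regs: r0:5,r1:1,r2:1,r3:Add1,r4:Add2
  c4: CDB Add2=7; issue ADD r2<-Add2  regs: r0:5,r1:1,r2:Add2,r3:Add1,r4:7
  c5: CDB Add1=-3; issue MUL r3<-Mul1  regs: r0:5,r1:1,r2:Add2,r3:Mul1,r4:7
  c6: CDB Add2=8; issue ADD r2<-Add1  regs: r0:5,r1:1,r2:Add1,r3:Mul1,r4:7
  c7: issue ADD r0<-Add2  regs: r0:Add2,r1:1,r2:Add1,r3:Mul1,r4:7
  c8: stall  regs: r0:Add2,r1:1,r2:Add1,r3:Mul1,r4:7
  c9: stall  regs: r0:Add2,r1:1,r2:Add1,r3:Mul1,r4:7
  c10: CDB Mul1=35; stall  regs: r0:Add2,r1:1,r2:Add1,r3:35,r4:7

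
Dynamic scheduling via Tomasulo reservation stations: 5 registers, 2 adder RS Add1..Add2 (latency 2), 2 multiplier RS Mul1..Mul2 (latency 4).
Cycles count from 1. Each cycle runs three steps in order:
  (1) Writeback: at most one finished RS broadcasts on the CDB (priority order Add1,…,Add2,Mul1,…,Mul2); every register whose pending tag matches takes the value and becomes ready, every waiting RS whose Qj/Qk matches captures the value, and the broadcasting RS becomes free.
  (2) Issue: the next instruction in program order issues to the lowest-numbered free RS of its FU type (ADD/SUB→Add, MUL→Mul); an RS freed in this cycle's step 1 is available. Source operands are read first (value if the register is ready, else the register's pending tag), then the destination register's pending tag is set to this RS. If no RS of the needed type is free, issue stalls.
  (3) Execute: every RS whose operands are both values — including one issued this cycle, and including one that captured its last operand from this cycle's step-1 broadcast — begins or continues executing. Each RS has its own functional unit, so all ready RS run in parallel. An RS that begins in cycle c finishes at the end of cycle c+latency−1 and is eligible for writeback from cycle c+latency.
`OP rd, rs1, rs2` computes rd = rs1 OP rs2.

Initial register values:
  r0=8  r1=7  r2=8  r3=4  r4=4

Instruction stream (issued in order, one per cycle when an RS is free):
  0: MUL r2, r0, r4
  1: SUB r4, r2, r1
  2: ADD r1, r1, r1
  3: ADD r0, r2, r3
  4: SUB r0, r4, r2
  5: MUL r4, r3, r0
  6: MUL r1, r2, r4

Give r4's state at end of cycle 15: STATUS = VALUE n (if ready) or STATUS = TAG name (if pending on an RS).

  c1: issue MUL r2<-Mul1  regs: r0:8,r1:7,r2:Mul1,r3:4,r4:4
  c2: issue SUB r4<-Add1  regs: r0:8,r1:7,r2:Mul1,r3:4,r4:Add1
  c3: issue ADD r1<-Add2  regs: r0:8,r1:Add2,r2:Mul1,r3:4,r4:Add1
  c4: stall  regs: r0:8,r1:Add2,r2:Mul1,r3:4,r4:Add1
  c5: CDB Add2=14; issue ADD r0<-Add2  regs: r0:Add2,r1:14,r2:Mul1,r3:4,r4:Add1
  c6: CDB Mul1=32; stall  regs: r0:Add2,r1:14,r2:32,r3:4,r4:Add1
  c7: stall  regs: r0:Add2,r1:14,r2:32,r3:4,r4:Add1
  c8: CDB Add1=25; issue SUB r0<-Add1  regs: r0:Add1,r1:14,r2:32,r3:4,r4:25
  c9: CDB Add2=36; issue MUL r4<-Mul1  regs: r0:Add1,r1:14,r2:32,r3:4,r4:Mul1
  c10: CDB Add1=-7; issue MUL r1<-Mul2  regs: r0:-7,r1:Mul2,r2:32,r3:4,r4:Mul1
  c11: -  regs: r0:-7,r1:Mul2,r2:32,r3:4,r4:Mul1
  c12: -  regs: r0:-7,r1:Mul2,r2:32,r3:4,r4:Mul1
  c13: -  regs: r0:-7,r1:Mul2,r2:32,r3:4,r4:Mul1
  c14: CDB Mul1=-28  regs: r0:-7,r1:Mul2,r2:32,r3:4,r4:-28
  c15: -  regs: r0:-7,r1:Mul2,r2:32,r3:4,r4:-28

STATUS = VALUE -28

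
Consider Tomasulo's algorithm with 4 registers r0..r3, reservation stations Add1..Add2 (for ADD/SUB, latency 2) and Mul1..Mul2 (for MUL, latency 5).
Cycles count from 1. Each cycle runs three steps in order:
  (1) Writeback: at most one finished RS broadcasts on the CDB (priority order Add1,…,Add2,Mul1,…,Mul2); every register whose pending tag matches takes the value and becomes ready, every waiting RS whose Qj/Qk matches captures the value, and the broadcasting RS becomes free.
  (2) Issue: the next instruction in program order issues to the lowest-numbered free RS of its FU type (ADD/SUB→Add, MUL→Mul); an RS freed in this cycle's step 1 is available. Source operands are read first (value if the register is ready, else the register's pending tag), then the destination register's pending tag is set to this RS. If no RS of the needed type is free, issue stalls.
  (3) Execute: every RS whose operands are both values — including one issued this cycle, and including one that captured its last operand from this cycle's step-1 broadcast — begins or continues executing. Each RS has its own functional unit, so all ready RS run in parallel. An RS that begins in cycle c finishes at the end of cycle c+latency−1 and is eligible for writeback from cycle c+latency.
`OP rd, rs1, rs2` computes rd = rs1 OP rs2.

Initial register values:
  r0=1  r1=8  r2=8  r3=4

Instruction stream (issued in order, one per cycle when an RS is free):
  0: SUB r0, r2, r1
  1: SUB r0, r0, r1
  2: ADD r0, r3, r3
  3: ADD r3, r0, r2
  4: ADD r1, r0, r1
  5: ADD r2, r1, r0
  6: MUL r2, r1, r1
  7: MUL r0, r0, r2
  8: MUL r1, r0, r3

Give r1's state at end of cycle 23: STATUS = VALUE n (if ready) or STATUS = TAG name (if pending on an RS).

cycle 1: issue SUB r0<-Add1 // r0:Add1,r1:8,r2:8,r3:4
cycle 2: issue SUB r0<-Add2 // r0:Add2,r1:8,r2:8,r3:4
cycle 3: CDB Add1=0; issue ADD r0<-Add1 // r0:Add1,r1:8,r2:8,r3:4
cycle 4: stall // r0:Add1,r1:8,r2:8,r3:4
cycle 5: CDB Add1=8; issue ADD r3<-Add1 // r0:8,r1:8,r2:8,r3:Add1
cycle 6: CDB Add2=-8; issue ADD r1<-Add2 // r0:8,r1:Add2,r2:8,r3:Add1
cycle 7: CDB Add1=16; issue ADD r2<-Add1 // r0:8,r1:Add2,r2:Add1,r3:16
cycle 8: CDB Add2=16; issue MUL r2<-Mul1 // r0:8,r1:16,r2:Mul1,r3:16
cycle 9: issue MUL r0<-Mul2 // r0:Mul2,r1:16,r2:Mul1,r3:16
cycle 10: CDB Add1=24; stall // r0:Mul2,r1:16,r2:Mul1,r3:16
cycle 11: stall // r0:Mul2,r1:16,r2:Mul1,r3:16
cycle 12: stall // r0:Mul2,r1:16,r2:Mul1,r3:16
cycle 13: CDB Mul1=256; issue MUL r1<-Mul1 // r0:Mul2,r1:Mul1,r2:256,r3:16
cycle 14: - // r0:Mul2,r1:Mul1,r2:256,r3:16
cycle 15: - // r0:Mul2,r1:Mul1,r2:256,r3:16
cycle 16: - // r0:Mul2,r1:Mul1,r2:256,r3:16
cycle 17: - // r0:Mul2,r1:Mul1,r2:256,r3:16
cycle 18: CDB Mul2=2048 // r0:2048,r1:Mul1,r2:256,r3:16
cycle 19: - // r0:2048,r1:Mul1,r2:256,r3:16
cycle 20: - // r0:2048,r1:Mul1,r2:256,r3:16
cycle 21: - // r0:2048,r1:Mul1,r2:256,r3:16
cycle 22: - // r0:2048,r1:Mul1,r2:256,r3:16
cycle 23: CDB Mul1=32768 // r0:2048,r1:32768,r2:256,r3:16

STATUS = VALUE 32768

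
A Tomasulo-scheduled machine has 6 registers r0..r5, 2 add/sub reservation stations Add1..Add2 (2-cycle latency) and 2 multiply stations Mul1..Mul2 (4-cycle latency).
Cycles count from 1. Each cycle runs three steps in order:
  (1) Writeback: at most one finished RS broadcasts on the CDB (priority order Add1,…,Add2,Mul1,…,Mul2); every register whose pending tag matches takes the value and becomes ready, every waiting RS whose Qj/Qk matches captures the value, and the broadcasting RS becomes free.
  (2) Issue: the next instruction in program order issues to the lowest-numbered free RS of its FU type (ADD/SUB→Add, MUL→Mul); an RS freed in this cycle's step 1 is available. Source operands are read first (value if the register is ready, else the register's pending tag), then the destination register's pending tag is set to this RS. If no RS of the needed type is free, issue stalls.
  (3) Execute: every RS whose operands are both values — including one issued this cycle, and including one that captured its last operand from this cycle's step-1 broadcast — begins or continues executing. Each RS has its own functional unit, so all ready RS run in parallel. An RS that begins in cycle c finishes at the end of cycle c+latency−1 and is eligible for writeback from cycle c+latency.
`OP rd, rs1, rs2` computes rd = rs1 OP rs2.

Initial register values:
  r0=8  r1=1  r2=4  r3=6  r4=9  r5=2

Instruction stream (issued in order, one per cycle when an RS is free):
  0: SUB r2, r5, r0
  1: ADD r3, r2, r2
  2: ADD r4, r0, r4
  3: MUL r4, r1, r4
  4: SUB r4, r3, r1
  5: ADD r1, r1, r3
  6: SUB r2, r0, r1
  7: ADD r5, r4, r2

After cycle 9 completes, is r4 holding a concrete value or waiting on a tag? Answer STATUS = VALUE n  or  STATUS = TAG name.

cycle 1: issue SUB r2<-Add1 // r0:8,r1:1,r2:Add1,r3:6,r4:9,r5:2
cycle 2: issue ADD r3<-Add2 // r0:8,r1:1,r2:Add1,r3:Add2,r4:9,r5:2
cycle 3: CDB Add1=-6; issue ADD r4<-Add1 // r0:8,r1:1,r2:-6,r3:Add2,r4:Add1,r5:2
cycle 4: issue MUL r4<-Mul1 // r0:8,r1:1,r2:-6,r3:Add2,r4:Mul1,r5:2
cycle 5: CDB Add1=17; issue SUB r4<-Add1 // r0:8,r1:1,r2:-6,r3:Add2,r4:Add1,r5:2
cycle 6: CDB Add2=-12; issue ADD r1<-Add2 // r0:8,r1:Add2,r2:-6,r3:-12,r4:Add1,r5:2
cycle 7: stall // r0:8,r1:Add2,r2:-6,r3:-12,r4:Add1,r5:2
cycle 8: CDB Add1=-13; issue SUB r2<-Add1 // r0:8,r1:Add2,r2:Add1,r3:-12,r4:-13,r5:2
cycle 9: CDB Add2=-11; issue ADD r5<-Add2 // r0:8,r1:-11,r2:Add1,r3:-12,r4:-13,r5:Add2

STATUS = VALUE -13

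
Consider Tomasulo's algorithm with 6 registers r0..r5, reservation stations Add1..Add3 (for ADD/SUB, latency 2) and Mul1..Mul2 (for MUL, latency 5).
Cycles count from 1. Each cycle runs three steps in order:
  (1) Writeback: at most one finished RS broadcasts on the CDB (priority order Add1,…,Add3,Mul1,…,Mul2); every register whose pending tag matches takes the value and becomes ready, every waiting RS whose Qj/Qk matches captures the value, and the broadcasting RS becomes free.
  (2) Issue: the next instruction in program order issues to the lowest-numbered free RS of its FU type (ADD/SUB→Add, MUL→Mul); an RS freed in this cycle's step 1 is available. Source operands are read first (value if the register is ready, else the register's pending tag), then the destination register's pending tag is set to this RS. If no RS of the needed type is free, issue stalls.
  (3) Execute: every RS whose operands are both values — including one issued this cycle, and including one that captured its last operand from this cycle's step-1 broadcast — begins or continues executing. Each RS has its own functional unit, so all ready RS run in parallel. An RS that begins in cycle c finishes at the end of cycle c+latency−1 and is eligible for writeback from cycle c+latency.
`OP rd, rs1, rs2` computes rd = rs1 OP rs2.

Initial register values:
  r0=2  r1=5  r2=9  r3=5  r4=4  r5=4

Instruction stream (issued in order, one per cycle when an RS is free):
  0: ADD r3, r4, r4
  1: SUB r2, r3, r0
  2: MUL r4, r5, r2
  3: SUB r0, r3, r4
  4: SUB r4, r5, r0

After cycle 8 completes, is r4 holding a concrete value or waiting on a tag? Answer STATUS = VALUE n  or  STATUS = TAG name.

STATUS = TAG Add2

  c1: issue ADD r3<-Add1  regs: r0:2,r1:5,r2:9,r3:Add1,r4:4,r5:4
  c2: issue SUB r2<-Add2  regs: r0:2,r1:5,r2:Add2,r3:Add1,r4:4,r5:4
  c3: CDB Add1=8; issue MUL r4<-Mul1  regs: r0:2,r1:5,r2:Add2,r3:8,r4:Mul1,r5:4
  c4: issue SUB r0<-Add1  regs: r0:Add1,r1:5,r2:Add2,r3:8,r4:Mul1,r5:4
  c5: CDB Add2=6; issue SUB r4<-Add2  regs: r0:Add1,r1:5,r2:6,r3:8,r4:Add2,r5:4
  c6: -  regs: r0:Add1,r1:5,r2:6,r3:8,r4:Add2,r5:4
  c7: -  regs: r0:Add1,r1:5,r2:6,r3:8,r4:Add2,r5:4
  c8: -  regs: r0:Add1,r1:5,r2:6,r3:8,r4:Add2,r5:4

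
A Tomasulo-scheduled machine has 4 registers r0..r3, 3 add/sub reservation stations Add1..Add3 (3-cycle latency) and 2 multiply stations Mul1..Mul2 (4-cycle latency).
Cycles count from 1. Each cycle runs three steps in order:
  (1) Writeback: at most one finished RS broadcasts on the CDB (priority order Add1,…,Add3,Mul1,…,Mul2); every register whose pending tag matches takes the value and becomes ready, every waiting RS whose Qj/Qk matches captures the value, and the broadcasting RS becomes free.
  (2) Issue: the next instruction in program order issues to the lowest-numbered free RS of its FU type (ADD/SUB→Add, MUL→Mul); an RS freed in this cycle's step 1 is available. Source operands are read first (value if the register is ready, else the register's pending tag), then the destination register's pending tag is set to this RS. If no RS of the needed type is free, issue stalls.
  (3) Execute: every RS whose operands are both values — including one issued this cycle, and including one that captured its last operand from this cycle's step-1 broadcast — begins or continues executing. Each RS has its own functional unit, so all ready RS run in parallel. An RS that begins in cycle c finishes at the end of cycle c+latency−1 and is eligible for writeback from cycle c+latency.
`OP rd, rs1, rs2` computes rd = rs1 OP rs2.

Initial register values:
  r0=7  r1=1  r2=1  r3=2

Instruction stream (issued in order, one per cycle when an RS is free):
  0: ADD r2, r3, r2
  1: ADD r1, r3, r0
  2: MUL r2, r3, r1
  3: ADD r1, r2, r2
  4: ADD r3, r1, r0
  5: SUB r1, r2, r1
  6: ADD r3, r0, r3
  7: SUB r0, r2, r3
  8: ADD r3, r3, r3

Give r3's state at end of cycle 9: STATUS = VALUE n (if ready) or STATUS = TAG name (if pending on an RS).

cycle 1: issue ADD r2<-Add1 // r0:7,r1:1,r2:Add1,r3:2
cycle 2: issue ADD r1<-Add2 // r0:7,r1:Add2,r2:Add1,r3:2
cycle 3: issue MUL r2<-Mul1 // r0:7,r1:Add2,r2:Mul1,r3:2
cycle 4: CDB Add1=3; issue ADD r1<-Add1 // r0:7,r1:Add1,r2:Mul1,r3:2
cycle 5: CDB Add2=9; issue ADD r3<-Add2 // r0:7,r1:Add1,r2:Mul1,r3:Add2
cycle 6: issue SUB r1<-Add3 // r0:7,r1:Add3,r2:Mul1,r3:Add2
cycle 7: stall // r0:7,r1:Add3,r2:Mul1,r3:Add2
cycle 8: stall // r0:7,r1:Add3,r2:Mul1,r3:Add2
cycle 9: CDB Mul1=18; stall // r0:7,r1:Add3,r2:18,r3:Add2

STATUS = TAG Add2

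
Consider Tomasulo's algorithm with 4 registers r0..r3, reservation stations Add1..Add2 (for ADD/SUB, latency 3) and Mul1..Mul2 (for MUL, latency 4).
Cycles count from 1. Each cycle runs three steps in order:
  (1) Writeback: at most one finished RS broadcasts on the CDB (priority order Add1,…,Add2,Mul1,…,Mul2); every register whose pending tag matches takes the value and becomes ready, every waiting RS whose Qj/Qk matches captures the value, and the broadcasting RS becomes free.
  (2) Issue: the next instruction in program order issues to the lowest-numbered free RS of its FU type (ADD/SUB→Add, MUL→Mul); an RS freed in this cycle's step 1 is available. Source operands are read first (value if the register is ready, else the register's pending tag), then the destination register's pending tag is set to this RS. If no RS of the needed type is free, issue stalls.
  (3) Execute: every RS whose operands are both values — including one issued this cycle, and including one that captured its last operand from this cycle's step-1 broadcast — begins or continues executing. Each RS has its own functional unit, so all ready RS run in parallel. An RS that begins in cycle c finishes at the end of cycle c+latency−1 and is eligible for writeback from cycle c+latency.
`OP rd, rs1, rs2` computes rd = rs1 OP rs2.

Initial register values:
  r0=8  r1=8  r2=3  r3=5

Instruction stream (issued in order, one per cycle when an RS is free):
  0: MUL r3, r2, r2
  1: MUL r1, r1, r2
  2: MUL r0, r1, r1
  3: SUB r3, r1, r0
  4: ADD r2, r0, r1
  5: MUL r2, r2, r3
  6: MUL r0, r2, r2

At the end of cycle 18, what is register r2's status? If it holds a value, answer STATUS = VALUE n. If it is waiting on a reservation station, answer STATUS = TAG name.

STATUS = VALUE -331200

  c1: issue MUL r3<-Mul1  regs: r0:8,r1:8,r2:3,r3:Mul1
  c2: issue MUL r1<-Mul2  regs: r0:8,r1:Mul2,r2:3,r3:Mul1
  c3: stall  regs: r0:8,r1:Mul2,r2:3,r3:Mul1
  c4: stall  regs: r0:8,r1:Mul2,r2:3,r3:Mul1
  c5: CDB Mul1=9; issue MUL r0<-Mul1  regs: r0:Mul1,r1:Mul2,r2:3,r3:9
  c6: CDB Mul2=24; issue SUB r3<-Add1  regs: r0:Mul1,r1:24,r2:3,r3:Add1
  c7: issue ADD r2<-Add2  regs: r0:Mul1,r1:24,r2:Add2,r3:Add1
  c8: issue MUL r2<-Mul2  regs: r0:Mul1,r1:24,r2:Mul2,r3:Add1
  c9: stall  regs: r0:Mul1,r1:24,r2:Mul2,r3:Add1
  c10: CDB Mul1=576; issue MUL r0<-Mul1  regs: r0:Mul1,r1:24,r2:Mul2,r3:Add1
  c11: -  regs: r0:Mul1,r1:24,r2:Mul2,r3:Add1
  c12: -  regs: r0:Mul1,r1:24,r2:Mul2,r3:Add1
  c13: CDB Add1=-552  regs: r0:Mul1,r1:24,r2:Mul2,r3:-552
  c14: CDB Add2=600  regs: r0:Mul1,r1:24,r2:Mul2,r3:-552
  c15: -  regs: r0:Mul1,r1:24,r2:Mul2,r3:-552
  c16: -  regs: r0:Mul1,r1:24,r2:Mul2,r3:-552
  c17: -  regs: r0:Mul1,r1:24,r2:Mul2,r3:-552
  c18: CDB Mul2=-331200  regs: r0:Mul1,r1:24,r2:-331200,r3:-552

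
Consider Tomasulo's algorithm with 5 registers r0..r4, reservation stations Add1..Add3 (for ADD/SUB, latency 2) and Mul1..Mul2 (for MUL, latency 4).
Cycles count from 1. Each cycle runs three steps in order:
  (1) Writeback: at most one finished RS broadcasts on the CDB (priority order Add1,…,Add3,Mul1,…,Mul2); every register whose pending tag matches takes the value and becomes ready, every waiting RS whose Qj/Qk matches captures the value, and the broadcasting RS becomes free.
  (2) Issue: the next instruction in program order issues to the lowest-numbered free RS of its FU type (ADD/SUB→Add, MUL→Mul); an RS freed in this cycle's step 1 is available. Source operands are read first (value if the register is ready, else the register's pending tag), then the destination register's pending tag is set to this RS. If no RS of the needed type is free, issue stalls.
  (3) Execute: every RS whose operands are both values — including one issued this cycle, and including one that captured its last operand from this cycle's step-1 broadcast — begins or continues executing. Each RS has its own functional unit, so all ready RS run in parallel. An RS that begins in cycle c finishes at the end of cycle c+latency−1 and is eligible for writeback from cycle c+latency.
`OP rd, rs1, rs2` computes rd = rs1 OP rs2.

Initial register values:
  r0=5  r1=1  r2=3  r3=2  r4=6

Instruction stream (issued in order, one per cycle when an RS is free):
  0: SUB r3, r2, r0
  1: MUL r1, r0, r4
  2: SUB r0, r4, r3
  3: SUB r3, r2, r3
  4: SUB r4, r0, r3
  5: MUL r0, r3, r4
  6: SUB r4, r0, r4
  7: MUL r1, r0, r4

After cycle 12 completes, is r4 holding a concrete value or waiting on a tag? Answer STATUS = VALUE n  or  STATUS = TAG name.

STATUS = TAG Add2

  c1: issue SUB r3<-Add1  regs: r0:5,r1:1,r2:3,r3:Add1,r4:6
  c2: issue MUL r1<-Mul1  regs: r0:5,r1:Mul1,r2:3,r3:Add1,r4:6
  c3: CDB Add1=-2; issue SUB r0<-Add1  regs: r0:Add1,r1:Mul1,r2:3,r3:-2,r4:6
  c4: issue SUB r3<-Add2  regs: r0:Add1,r1:Mul1,r2:3,r3:Add2,r4:6
  c5: CDB Add1=8; issue SUB r4<-Add1  regs: r0:8,r1:Mul1,r2:3,r3:Add2,r4:Add1
  c6: CDB Add2=5; issue MUL r0<-Mul2  regs: r0:Mul2,r1:Mul1,r2:3,r3:5,r4:Add1
  c7: CDB Mul1=30; issue SUB r4<-Add2  regs: r0:Mul2,r1:30,r2:3,r3:5,r4:Add2
  c8: CDB Add1=3; issue MUL r1<-Mul1  regs: r0:Mul2,r1:Mul1,r2:3,r3:5,r4:Add2
  c9: -  regs: r0:Mul2,r1:Mul1,r2:3,r3:5,r4:Add2
  c10: -  regs: r0:Mul2,r1:Mul1,r2:3,r3:5,r4:Add2
  c11: -  regs: r0:Mul2,r1:Mul1,r2:3,r3:5,r4:Add2
  c12: CDB Mul2=15  regs: r0:15,r1:Mul1,r2:3,r3:5,r4:Add2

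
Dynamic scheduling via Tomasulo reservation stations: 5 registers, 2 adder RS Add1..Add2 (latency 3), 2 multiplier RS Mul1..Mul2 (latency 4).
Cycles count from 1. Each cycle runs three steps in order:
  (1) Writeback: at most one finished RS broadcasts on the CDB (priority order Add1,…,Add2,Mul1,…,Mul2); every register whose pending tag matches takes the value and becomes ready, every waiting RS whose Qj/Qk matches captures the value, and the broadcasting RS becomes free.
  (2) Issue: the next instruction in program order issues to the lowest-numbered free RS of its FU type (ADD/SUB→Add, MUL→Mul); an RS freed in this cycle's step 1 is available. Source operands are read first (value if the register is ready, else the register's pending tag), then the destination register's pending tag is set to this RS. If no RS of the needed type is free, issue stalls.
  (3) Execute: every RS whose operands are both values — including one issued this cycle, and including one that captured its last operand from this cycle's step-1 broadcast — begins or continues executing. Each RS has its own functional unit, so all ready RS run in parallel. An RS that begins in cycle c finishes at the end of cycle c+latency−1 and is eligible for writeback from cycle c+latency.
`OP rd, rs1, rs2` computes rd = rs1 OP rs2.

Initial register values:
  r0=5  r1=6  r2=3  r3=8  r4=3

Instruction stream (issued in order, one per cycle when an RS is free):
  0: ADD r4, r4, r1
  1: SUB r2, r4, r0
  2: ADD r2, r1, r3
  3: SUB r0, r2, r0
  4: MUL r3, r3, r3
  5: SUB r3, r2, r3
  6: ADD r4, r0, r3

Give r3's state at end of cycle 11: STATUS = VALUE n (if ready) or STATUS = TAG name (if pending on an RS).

STATUS = TAG Add2

  c1: issue ADD r4<-Add1  regs: r0:5,r1:6,r2:3,r3:8,r4:Add1
  c2: issue SUB r2<-Add2  regs: r0:5,r1:6,r2:Add2,r3:8,r4:Add1
  c3: stall  regs: r0:5,r1:6,r2:Add2,r3:8,r4:Add1
  c4: CDB Add1=9; issue ADD r2<-Add1  regs: r0:5,r1:6,r2:Add1,r3:8,r4:9
  c5: stall  regs: r0:5,r1:6,r2:Add1,r3:8,r4:9
  c6: stall  regs: r0:5,r1:6,r2:Add1,r3:8,r4:9
  c7: CDB Add1=14; issue SUB r0<-Add1  regs: r0:Add1,r1:6,r2:14,r3:8,r4:9
  c8: CDB Add2=4; issue MUL r3<-Mul1  regs: r0:Add1,r1:6,r2:14,r3:Mul1,r4:9
  c9: issue SUB r3<-Add2  regs: r0:Add1,r1:6,r2:14,r3:Add2,r4:9
  c10: CDB Add1=9; issue ADD r4<-Add1  regs: r0:9,r1:6,r2:14,r3:Add2,r4:Add1
  c11: -  regs: r0:9,r1:6,r2:14,r3:Add2,r4:Add1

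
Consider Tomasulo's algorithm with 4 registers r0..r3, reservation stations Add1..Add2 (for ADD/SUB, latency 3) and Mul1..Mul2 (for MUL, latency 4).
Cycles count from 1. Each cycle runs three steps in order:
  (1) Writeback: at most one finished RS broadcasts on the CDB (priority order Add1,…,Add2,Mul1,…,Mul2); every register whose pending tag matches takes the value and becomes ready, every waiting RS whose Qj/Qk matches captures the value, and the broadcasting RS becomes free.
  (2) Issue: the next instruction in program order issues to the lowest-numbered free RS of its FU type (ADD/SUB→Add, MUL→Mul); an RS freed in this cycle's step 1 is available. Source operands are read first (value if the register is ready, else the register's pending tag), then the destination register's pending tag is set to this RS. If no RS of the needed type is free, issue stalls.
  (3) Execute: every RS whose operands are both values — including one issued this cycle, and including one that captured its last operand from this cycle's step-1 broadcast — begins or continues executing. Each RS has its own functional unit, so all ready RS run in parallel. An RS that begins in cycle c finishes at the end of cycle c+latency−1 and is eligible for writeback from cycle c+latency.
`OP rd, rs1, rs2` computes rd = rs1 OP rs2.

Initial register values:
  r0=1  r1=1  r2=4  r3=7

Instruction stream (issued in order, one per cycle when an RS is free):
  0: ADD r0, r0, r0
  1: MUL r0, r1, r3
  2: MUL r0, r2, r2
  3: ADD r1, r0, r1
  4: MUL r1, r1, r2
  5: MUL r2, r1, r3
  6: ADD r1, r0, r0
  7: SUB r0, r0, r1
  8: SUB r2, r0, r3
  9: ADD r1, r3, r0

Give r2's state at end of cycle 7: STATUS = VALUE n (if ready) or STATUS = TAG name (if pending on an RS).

STATUS = TAG Mul2

c1: issue ADD r0<-Add1 | r0:Add1,r1:1,r2:4,r3:7
c2: issue MUL r0<-Mul1 | r0:Mul1,r1:1,r2:4,r3:7
c3: issue MUL r0<-Mul2 | r0:Mul2,r1:1,r2:4,r3:7
c4: CDB Add1=2; issue ADD r1<-Add1 | r0:Mul2,r1:Add1,r2:4,r3:7
c5: stall | r0:Mul2,r1:Add1,r2:4,r3:7
c6: CDB Mul1=7; issue MUL r1<-Mul1 | r0:Mul2,r1:Mul1,r2:4,r3:7
c7: CDB Mul2=16; issue MUL r2<-Mul2 | r0:16,r1:Mul1,r2:Mul2,r3:7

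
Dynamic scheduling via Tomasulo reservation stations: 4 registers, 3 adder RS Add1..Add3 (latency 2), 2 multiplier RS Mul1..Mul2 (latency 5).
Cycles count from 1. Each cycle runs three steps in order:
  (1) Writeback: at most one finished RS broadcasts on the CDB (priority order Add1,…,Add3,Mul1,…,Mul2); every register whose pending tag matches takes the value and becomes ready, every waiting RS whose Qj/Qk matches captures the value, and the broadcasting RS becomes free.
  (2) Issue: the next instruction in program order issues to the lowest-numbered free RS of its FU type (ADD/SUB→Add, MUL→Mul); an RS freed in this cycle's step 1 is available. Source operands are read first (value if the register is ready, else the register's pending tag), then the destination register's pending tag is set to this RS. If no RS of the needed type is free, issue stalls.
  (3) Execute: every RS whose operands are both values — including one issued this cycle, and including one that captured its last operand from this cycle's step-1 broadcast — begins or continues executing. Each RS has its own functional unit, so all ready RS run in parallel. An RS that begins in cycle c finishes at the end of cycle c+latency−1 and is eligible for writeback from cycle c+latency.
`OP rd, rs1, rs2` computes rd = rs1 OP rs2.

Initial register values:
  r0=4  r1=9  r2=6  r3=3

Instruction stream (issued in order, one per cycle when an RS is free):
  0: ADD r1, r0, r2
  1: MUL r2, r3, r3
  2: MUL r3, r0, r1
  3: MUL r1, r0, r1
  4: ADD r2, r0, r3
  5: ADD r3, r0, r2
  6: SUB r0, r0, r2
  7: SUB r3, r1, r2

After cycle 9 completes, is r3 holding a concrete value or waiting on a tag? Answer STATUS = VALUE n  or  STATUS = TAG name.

  c1: issue ADD r1<-Add1  regs: r0:4,r1:Add1,r2:6,r3:3
  c2: issue MUL r2<-Mul1  regs: r0:4,r1:Add1,r2:Mul1,r3:3
  c3: CDB Add1=10; issue MUL r3<-Mul2  regs: r0:4,r1:10,r2:Mul1,r3:Mul2
  c4: stall  regs: r0:4,r1:10,r2:Mul1,r3:Mul2
  c5: stall  regs: r0:4,r1:10,r2:Mul1,r3:Mul2
  c6: stall  regs: r0:4,r1:10,r2:Mul1,r3:Mul2
  c7: CDB Mul1=9; issue MUL r1<-Mul1  regs: r0:4,r1:Mul1,r2:9,r3:Mul2
  c8: CDB Mul2=40; issue ADD r2<-Add1  regs: r0:4,r1:Mul1,r2:Add1,r3:40
  c9: issue ADD r3<-Add2  regs: r0:4,r1:Mul1,r2:Add1,r3:Add2

STATUS = TAG Add2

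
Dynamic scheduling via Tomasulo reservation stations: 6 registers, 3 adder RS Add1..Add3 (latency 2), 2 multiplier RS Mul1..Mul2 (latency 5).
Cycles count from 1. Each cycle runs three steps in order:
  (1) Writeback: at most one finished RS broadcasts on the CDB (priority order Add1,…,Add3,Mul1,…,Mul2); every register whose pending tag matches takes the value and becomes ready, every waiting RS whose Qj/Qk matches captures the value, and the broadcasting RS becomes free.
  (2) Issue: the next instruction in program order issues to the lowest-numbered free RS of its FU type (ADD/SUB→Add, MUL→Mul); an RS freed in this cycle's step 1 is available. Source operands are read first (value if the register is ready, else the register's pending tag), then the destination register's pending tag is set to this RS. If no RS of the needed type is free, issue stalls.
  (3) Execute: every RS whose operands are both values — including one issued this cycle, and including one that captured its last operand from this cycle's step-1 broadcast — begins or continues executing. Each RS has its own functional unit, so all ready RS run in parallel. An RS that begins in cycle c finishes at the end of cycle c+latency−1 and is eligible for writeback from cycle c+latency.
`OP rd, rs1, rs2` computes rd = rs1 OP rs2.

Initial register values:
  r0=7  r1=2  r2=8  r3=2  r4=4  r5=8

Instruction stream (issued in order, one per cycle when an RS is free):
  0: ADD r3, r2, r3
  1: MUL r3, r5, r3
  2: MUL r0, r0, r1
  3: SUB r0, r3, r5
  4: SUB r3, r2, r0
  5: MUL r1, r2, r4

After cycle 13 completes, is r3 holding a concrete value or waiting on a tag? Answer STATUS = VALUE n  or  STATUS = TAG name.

  c1: issue ADD r3<-Add1  regs: r0:7,r1:2,r2:8,r3:Add1,r4:4,r5:8
  c2: issue MUL r3<-Mul1  regs: r0:7,r1:2,r2:8,r3:Mul1,r4:4,r5:8
  c3: CDB Add1=10; issue MUL r0<-Mul2  regs: r0:Mul2,r1:2,r2:8,r3:Mul1,r4:4,r5:8
  c4: issue SUB r0<-Add1  regs: r0:Add1,r1:2,r2:8,r3:Mul1,r4:4,r5:8
  c5: issue SUB r3<-Add2  regs: r0:Add1,r1:2,r2:8,r3:Add2,r4:4,r5:8
  c6: stall  regs: r0:Add1,r1:2,r2:8,r3:Add2,r4:4,r5:8
  c7: stall  regs: r0:Add1,r1:2,r2:8,r3:Add2,r4:4,r5:8
  c8: CDB Mul1=80; issue MUL r1<-Mul1  regs: r0:Add1,r1:Mul1,r2:8,r3:Add2,r4:4,r5:8
  c9: CDB Mul2=14  regs: r0:Add1,r1:Mul1,r2:8,r3:Add2,r4:4,r5:8
  c10: CDB Add1=72  regs: r0:72,r1:Mul1,r2:8,r3:Add2,r4:4,r5:8
  c11: -  regs: r0:72,r1:Mul1,r2:8,r3:Add2,r4:4,r5:8
  c12: CDB Add2=-64  regs: r0:72,r1:Mul1,r2:8,r3:-64,r4:4,r5:8
  c13: CDB Mul1=32  regs: r0:72,r1:32,r2:8,r3:-64,r4:4,r5:8

STATUS = VALUE -64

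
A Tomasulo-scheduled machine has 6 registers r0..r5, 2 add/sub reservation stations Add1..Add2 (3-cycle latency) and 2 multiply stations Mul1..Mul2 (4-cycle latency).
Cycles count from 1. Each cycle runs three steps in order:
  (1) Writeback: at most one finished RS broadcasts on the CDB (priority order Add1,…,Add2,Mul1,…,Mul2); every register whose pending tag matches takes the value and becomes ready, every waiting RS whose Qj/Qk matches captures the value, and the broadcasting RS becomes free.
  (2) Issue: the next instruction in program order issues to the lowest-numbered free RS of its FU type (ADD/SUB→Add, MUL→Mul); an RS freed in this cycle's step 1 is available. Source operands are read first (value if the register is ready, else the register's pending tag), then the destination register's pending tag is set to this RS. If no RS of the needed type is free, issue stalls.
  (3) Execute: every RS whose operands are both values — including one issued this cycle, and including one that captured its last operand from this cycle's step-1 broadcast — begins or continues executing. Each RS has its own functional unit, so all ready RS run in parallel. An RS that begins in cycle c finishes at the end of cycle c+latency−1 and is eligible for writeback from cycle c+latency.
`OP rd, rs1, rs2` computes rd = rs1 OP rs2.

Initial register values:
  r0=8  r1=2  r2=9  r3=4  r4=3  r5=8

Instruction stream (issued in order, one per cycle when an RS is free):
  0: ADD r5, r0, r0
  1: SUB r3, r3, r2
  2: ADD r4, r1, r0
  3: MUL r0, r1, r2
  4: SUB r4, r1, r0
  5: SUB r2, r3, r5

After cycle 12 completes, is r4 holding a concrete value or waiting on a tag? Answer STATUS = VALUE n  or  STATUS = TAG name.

  c1: issue ADD r5<-Add1  regs: r0:8,r1:2,r2:9,r3:4,r4:3,r5:Add1
  c2: issue SUB r3<-Add2  regs: r0:8,r1:2,r2:9,r3:Add2,r4:3,r5:Add1
  c3: stall  regs: r0:8,r1:2,r2:9,r3:Add2,r4:3,r5:Add1
  c4: CDB Add1=16; issue ADD r4<-Add1  regs: r0:8,r1:2,r2:9,r3:Add2,r4:Add1,r5:16
  c5: CDB Add2=-5; issue MUL r0<-Mul1  regs: r0:Mul1,r1:2,r2:9,r3:-5,r4:Add1,r5:16
  c6: issue SUB r4<-Add2  regs: r0:Mul1,r1:2,r2:9,r3:-5,r4:Add2,r5:16
  c7: CDB Add1=10; issue SUB r2<-Add1  regs: r0:Mul1,r1:2,r2:Add1,r3:-5,r4:Add2,r5:16
  c8: -  regs: r0:Mul1,r1:2,r2:Add1,r3:-5,r4:Add2,r5:16
  c9: CDB Mul1=18  regs: r0:18,r1:2,r2:Add1,r3:-5,r4:Add2,r5:16
  c10: CDB Add1=-21  regs: r0:18,r1:2,r2:-21,r3:-5,r4:Add2,r5:16
  c11: -  regs: r0:18,r1:2,r2:-21,r3:-5,r4:Add2,r5:16
  c12: CDB Add2=-16  regs: r0:18,r1:2,r2:-21,r3:-5,r4:-16,r5:16

STATUS = VALUE -16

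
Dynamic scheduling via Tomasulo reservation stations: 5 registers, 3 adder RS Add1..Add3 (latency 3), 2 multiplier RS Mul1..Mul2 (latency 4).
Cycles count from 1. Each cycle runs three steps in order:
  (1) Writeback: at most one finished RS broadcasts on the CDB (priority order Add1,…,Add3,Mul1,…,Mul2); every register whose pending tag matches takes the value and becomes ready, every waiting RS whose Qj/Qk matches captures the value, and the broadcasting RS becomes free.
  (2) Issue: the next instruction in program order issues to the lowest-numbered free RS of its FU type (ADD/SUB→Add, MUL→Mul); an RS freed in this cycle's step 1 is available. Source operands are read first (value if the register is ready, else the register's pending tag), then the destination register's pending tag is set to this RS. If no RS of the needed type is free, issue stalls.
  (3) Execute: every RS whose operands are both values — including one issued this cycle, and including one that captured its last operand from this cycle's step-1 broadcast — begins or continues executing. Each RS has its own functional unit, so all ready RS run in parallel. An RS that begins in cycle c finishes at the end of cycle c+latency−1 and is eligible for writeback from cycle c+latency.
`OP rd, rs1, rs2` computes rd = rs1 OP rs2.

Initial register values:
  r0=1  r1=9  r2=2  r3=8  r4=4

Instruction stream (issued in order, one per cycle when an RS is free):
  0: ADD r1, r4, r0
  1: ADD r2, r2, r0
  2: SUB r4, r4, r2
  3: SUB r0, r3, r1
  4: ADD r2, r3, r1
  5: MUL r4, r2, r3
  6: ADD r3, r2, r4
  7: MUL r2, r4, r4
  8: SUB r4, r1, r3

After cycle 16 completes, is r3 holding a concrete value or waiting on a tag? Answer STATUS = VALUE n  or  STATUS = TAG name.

STATUS = VALUE 117

cycle 1: issue ADD r1<-Add1 // r0:1,r1:Add1,r2:2,r3:8,r4:4
cycle 2: issue ADD r2<-Add2 // r0:1,r1:Add1,r2:Add2,r3:8,r4:4
cycle 3: issue SUB r4<-Add3 // r0:1,r1:Add1,r2:Add2,r3:8,r4:Add3
cycle 4: CDB Add1=5; issue SUB r0<-Add1 // r0:Add1,r1:5,r2:Add2,r3:8,r4:Add3
cycle 5: CDB Add2=3; issue ADD r2<-Add2 // r0:Add1,r1:5,r2:Add2,r3:8,r4:Add3
cycle 6: issue MUL r4<-Mul1 // r0:Add1,r1:5,r2:Add2,r3:8,r4:Mul1
cycle 7: CDB Add1=3; issue ADD r3<-Add1 // r0:3,r1:5,r2:Add2,r3:Add1,r4:Mul1
cycle 8: CDB Add2=13; issue MUL r2<-Mul2 // r0:3,r1:5,r2:Mul2,r3:Add1,r4:Mul1
cycle 9: CDB Add3=1; issue SUB r4<-Add2 // r0:3,r1:5,r2:Mul2,r3:Add1,r4:Add2
cycle 10: - // r0:3,r1:5,r2:Mul2,r3:Add1,r4:Add2
cycle 11: - // r0:3,r1:5,r2:Mul2,r3:Add1,r4:Add2
cycle 12: CDB Mul1=104 // r0:3,r1:5,r2:Mul2,r3:Add1,r4:Add2
cycle 13: - // r0:3,r1:5,r2:Mul2,r3:Add1,r4:Add2
cycle 14: - // r0:3,r1:5,r2:Mul2,r3:Add1,r4:Add2
cycle 15: CDB Add1=117 // r0:3,r1:5,r2:Mul2,r3:117,r4:Add2
cycle 16: CDB Mul2=10816 // r0:3,r1:5,r2:10816,r3:117,r4:Add2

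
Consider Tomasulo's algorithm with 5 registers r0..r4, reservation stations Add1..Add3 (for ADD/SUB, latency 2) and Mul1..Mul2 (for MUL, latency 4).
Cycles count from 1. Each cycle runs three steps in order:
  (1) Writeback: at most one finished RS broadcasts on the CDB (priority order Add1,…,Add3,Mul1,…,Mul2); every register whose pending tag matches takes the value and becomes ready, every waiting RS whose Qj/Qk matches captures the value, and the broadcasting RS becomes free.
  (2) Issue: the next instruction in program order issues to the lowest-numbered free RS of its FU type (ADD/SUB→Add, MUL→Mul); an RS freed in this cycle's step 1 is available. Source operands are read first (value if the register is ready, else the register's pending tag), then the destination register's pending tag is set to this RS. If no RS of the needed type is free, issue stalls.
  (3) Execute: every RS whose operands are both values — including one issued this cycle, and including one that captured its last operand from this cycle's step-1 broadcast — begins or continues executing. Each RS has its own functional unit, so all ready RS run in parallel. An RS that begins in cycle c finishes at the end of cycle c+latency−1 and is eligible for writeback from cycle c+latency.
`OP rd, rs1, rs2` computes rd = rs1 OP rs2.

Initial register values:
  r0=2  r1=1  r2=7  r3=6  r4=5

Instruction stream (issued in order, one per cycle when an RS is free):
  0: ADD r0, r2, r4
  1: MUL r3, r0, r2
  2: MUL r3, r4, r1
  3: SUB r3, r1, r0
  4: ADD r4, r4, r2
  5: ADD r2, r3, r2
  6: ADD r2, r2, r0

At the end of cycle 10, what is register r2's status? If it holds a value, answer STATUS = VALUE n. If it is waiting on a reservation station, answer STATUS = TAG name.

STATUS = VALUE 8

  c1: issue ADD r0<-Add1  regs: r0:Add1,r1:1,r2:7,r3:6,r4:5
  c2: issue MUL r3<-Mul1  regs: r0:Add1,r1:1,r2:7,r3:Mul1,r4:5
  c3: CDB Add1=12; issue MUL r3<-Mul2  regs: r0:12,r1:1,r2:7,r3:Mul2,r4:5
  c4: issue SUB r3<-Add1  regs: r0:12,r1:1,r2:7,r3:Add1,r4:5
  c5: issue ADD r4<-Add2  regs: r0:12,r1:1,r2:7,r3:Add1,r4:Add2
  c6: CDB Add1=-11; issue ADD r2<-Add1  regs: r0:12,r1:1,r2:Add1,r3:-11,r4:Add2
  c7: CDB Add2=12; issue ADD r2<-Add2  regs: r0:12,r1:1,r2:Add2,r3:-11,r4:12
  c8: CDB Add1=-4  regs: r0:12,r1:1,r2:Add2,r3:-11,r4:12
  c9: CDB Mul1=84  regs: r0:12,r1:1,r2:Add2,r3:-11,r4:12
  c10: CDB Add2=8  regs: r0:12,r1:1,r2:8,r3:-11,r4:12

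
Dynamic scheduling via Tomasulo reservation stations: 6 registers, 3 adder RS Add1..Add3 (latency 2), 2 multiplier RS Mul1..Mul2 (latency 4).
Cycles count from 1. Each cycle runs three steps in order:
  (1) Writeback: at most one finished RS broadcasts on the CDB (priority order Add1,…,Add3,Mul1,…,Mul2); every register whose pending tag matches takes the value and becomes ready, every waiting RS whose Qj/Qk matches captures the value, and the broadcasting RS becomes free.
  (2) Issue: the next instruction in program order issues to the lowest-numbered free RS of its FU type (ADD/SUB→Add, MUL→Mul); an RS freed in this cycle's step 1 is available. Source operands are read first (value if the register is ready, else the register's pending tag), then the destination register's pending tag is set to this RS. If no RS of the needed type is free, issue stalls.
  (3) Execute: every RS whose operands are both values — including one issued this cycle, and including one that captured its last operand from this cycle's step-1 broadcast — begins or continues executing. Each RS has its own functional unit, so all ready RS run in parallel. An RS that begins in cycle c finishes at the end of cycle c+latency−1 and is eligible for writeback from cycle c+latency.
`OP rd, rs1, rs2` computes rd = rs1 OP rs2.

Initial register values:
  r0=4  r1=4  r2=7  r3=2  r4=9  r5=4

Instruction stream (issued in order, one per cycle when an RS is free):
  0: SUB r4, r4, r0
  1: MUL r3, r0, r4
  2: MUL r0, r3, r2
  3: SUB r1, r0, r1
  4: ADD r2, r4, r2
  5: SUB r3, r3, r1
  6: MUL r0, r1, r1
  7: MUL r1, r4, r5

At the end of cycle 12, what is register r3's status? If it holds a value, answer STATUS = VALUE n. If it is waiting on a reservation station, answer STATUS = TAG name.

  c1: issue SUB r4<-Add1  regs: r0:4,r1:4,r2:7,r3:2,r4:Add1,r5:4
  c2: issue MUL r3<-Mul1  regs: r0:4,r1:4,r2:7,r3:Mul1,r4:Add1,r5:4
  c3: CDB Add1=5; issue MUL r0<-Mul2  regs: r0:Mul2,r1:4,r2:7,r3:Mul1,r4:5,r5:4
  c4: issue SUB r1<-Add1  regs: r0:Mul2,r1:Add1,r2:7,r3:Mul1,r4:5,r5:4
  c5: issue ADD r2<-Add2  regs: r0:Mul2,r1:Add1,r2:Add2,r3:Mul1,r4:5,r5:4
  c6: issue SUB r3<-Add3  regs: r0:Mul2,r1:Add1,r2:Add2,r3:Add3,r4:5,r5:4
  c7: CDB Add2=12; stall  regs: r0:Mul2,r1:Add1,r2:12,r3:Add3,r4:5,r5:4
  c8: CDB Mul1=20; issue MUL r0<-Mul1  regs: r0:Mul1,r1:Add1,r2:12,r3:Add3,r4:5,r5:4
  c9: stall  regs: r0:Mul1,r1:Add1,r2:12,r3:Add3,r4:5,r5:4
  c10: stall  regs: r0:Mul1,r1:Add1,r2:12,r3:Add3,r4:5,r5:4
  c11: stall  regs: r0:Mul1,r1:Add1,r2:12,r3:Add3,r4:5,r5:4
  c12: CDB Mul2=140; issue MUL r1<-Mul2  regs: r0:Mul1,r1:Mul2,r2:12,r3:Add3,r4:5,r5:4

STATUS = TAG Add3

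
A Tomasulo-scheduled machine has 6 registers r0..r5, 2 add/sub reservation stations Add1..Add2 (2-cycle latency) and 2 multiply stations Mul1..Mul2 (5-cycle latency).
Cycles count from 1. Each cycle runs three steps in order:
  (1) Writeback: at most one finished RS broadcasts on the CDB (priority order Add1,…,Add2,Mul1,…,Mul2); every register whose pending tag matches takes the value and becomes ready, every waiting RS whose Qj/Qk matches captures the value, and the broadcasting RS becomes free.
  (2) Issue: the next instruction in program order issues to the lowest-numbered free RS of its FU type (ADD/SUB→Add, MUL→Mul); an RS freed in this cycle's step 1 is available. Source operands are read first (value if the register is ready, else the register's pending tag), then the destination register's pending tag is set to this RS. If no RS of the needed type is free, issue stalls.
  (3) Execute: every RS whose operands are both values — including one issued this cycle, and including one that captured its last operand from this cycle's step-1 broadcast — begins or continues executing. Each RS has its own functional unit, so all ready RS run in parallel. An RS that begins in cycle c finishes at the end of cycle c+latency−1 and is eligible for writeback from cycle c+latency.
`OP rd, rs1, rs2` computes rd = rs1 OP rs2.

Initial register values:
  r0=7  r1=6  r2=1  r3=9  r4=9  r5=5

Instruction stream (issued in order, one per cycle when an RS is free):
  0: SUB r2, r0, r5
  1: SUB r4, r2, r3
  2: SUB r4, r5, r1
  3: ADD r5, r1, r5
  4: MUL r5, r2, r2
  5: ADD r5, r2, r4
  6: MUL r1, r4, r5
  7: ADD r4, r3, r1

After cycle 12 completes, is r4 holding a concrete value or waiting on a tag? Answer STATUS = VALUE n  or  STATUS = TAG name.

STATUS = TAG Add1

c1: issue SUB r2<-Add1 | r0:7,r1:6,r2:Add1,r3:9,r4:9,r5:5
c2: issue SUB r4<-Add2 | r0:7,r1:6,r2:Add1,r3:9,r4:Add2,r5:5
c3: CDB Add1=2; issue SUB r4<-Add1 | r0:7,r1:6,r2:2,r3:9,r4:Add1,r5:5
c4: stall | r0:7,r1:6,r2:2,r3:9,r4:Add1,r5:5
c5: CDB Add1=-1; issue ADD r5<-Add1 | r0:7,r1:6,r2:2,r3:9,r4:-1,r5:Add1
c6: CDB Add2=-7; issue MUL r5<-Mul1 | r0:7,r1:6,r2:2,r3:9,r4:-1,r5:Mul1
c7: CDB Add1=11; issue ADD r5<-Add1 | r0:7,r1:6,r2:2,r3:9,r4:-1,r5:Add1
c8: issue MUL r1<-Mul2 | r0:7,r1:Mul2,r2:2,r3:9,r4:-1,r5:Add1
c9: CDB Add1=1; issue ADD r4<-Add1 | r0:7,r1:Mul2,r2:2,r3:9,r4:Add1,r5:1
c10: - | r0:7,r1:Mul2,r2:2,r3:9,r4:Add1,r5:1
c11: CDB Mul1=4 | r0:7,r1:Mul2,r2:2,r3:9,r4:Add1,r5:1
c12: - | r0:7,r1:Mul2,r2:2,r3:9,r4:Add1,r5:1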